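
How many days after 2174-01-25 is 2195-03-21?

7725

Jan 25, 2174 → Jan 25, 2175: 365 days.
Jan 25, 2175 → Jan 25, 2176: 365 days.
Jan 25, 2176 → Jan 25, 2177: 366 days (Feb 29, 2176 is in that span).
Jan 25, 2177 → Jan 25, 2178: 365 days.
Jan 25, 2178 → Jan 25, 2179: 365 days.
Jan 25, 2179 → Jan 25, 2180: 365 days.
Jan 25, 2180 → Jan 25, 2181: 366 days (Feb 29, 2180 is in that span).
Jan 25, 2181 → Jan 25, 2182: 365 days.
Jan 25, 2182 → Jan 25, 2183: 365 days.
Jan 25, 2183 → Jan 25, 2184: 365 days.
Jan 25, 2184 → Jan 25, 2185: 366 days (Feb 29, 2184 is in that span).
Jan 25, 2185 → Jan 25, 2186: 365 days.
Jan 25, 2186 → Jan 25, 2187: 365 days.
Jan 25, 2187 → Jan 25, 2188: 365 days.
Jan 25, 2188 → Jan 25, 2189: 366 days (Feb 29, 2188 is in that span).
Jan 25, 2189 → Jan 25, 2190: 365 days.
Jan 25, 2190 → Jan 25, 2191: 365 days.
Jan 25, 2191 → Jan 25, 2192: 365 days.
Jan 25, 2192 → Jan 25, 2193: 366 days (Feb 29, 2192 is in that span).
Jan 25, 2193 → Jan 25, 2194: 365 days.
Jan 25, 2194 → Jan 25, 2195: 365 days.
Jan 25, 2195 → Feb 25, 2195: 31 days (January has 31).
Feb 25, 2195 → Mar 21, 2195: 24 days.
Total: 7725 days.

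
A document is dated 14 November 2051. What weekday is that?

Tuesday

January 1, 2051 is a Sunday.
Jan 1, 2051 → Feb 1, 2051: 31 days (January has 31).
Feb 1, 2051 → Mar 1, 2051: 28 days (February has 28).
Mar 1, 2051 → Apr 1, 2051: 31 days (March has 31).
Apr 1, 2051 → May 1, 2051: 30 days (April has 30).
May 1, 2051 → Jun 1, 2051: 31 days (May has 31).
Jun 1, 2051 → Jul 1, 2051: 30 days (June has 30).
Jul 1, 2051 → Aug 1, 2051: 31 days (July has 31).
Aug 1, 2051 → Sep 1, 2051: 31 days (August has 31).
Sep 1, 2051 → Oct 1, 2051: 30 days (September has 30).
Oct 1, 2051 → Nov 1, 2051: 31 days (October has 31).
Nov 1, 2051 → Nov 14, 2051: 13 days.
Total: 317 days.
317 mod 7 = 2, so Sunday + 2 = Tuesday.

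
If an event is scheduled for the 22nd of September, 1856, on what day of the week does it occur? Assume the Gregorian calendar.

Doomsday rule: the anchor day for the 1800s is Friday. For year 56: 56÷12 = 4 r 8, and 8÷4 = 2, so 4+8+2 = 14.
Friday + 14 ≡ Friday — that's 1856's doomsday.
In September the doomsday date is Sep 5.
Sep 22 is 17 days after Sep 5; 17 mod 7 = 3, so Friday + 3 = Monday.

Monday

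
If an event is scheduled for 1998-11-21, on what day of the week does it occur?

January 1, 1998 is a Thursday.
Jan 1, 1998 → Feb 1, 1998: 31 days (January has 31).
Feb 1, 1998 → Mar 1, 1998: 28 days (February has 28).
Mar 1, 1998 → Apr 1, 1998: 31 days (March has 31).
Apr 1, 1998 → May 1, 1998: 30 days (April has 30).
May 1, 1998 → Jun 1, 1998: 31 days (May has 31).
Jun 1, 1998 → Jul 1, 1998: 30 days (June has 30).
Jul 1, 1998 → Aug 1, 1998: 31 days (July has 31).
Aug 1, 1998 → Sep 1, 1998: 31 days (August has 31).
Sep 1, 1998 → Oct 1, 1998: 30 days (September has 30).
Oct 1, 1998 → Nov 1, 1998: 31 days (October has 31).
Nov 1, 1998 → Nov 21, 1998: 20 days.
Total: 324 days.
324 mod 7 = 2, so Thursday + 2 = Saturday.

Saturday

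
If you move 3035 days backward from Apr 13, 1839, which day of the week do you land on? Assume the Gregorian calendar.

First find the weekday of Apr 13, 1839. Doomsday rule: the anchor day for the 1800s is Friday. For year 39: 39÷12 = 3 r 3, and 3÷4 = 0, so 3+3+0 = 6.
Friday + 6 ≡ Thursday — that's 1839's doomsday.
In April the doomsday date is Apr 4.
Apr 13 is 9 days after Apr 4; 9 mod 7 = 2, so Thursday + 2 = Saturday.
3035 mod 7 = 4, so 3035 days before a Saturday is Saturday − 4 = Tuesday.

Tuesday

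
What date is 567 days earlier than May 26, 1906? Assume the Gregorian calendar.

−365 (one year) → May 26, 1905 (202 left).
−26 → Apr 30, 1905 (end of Apr, 30 days; 176 left).
−30 → Mar 31, 1905 (end of Mar, 31 days; 146 left).
−31 → Feb 28, 1905 (end of Feb, 28 days; 115 left).
−28 → Jan 31, 1905 (end of Jan, 31 days; 87 left).
−31 → Dec 31, 1904 (end of Dec, 31 days; 56 left).
−31 → Nov 30, 1904 (end of Nov, 30 days; 25 left).
−25 → Nov 5, 1904.

November 5, 1904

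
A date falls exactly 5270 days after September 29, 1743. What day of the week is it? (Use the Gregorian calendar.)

Saturday

Sep 29, 1743 is a Sunday.
5270 mod 7 = 6, so 5270 days after a Sunday is Sunday + 6 = Saturday.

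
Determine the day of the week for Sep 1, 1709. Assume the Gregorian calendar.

Doomsday rule: the anchor day for the 1700s is Sunday. For year 09: 9÷12 = 0 r 9, and 9÷4 = 2, so 0+9+2 = 11.
Sunday + 11 ≡ Thursday — that's 1709's doomsday.
In September the doomsday date is Sep 5.
Sep 1 is 4 days before Sep 5; 4 mod 7 = 4, so Thursday − 4 = Sunday.

Sunday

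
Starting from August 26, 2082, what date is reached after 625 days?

May 12, 2084

+365 (one year) → Aug 26, 2083 (260 left).
Aug has 31 days: +6 → Sep 1, 2083 (254 left).
Sep has 30 days: +30 → Oct 1, 2083 (224 left).
Oct has 31 days: +31 → Nov 1, 2083 (193 left).
Nov has 30 days: +30 → Dec 1, 2083 (163 left).
Dec has 31 days: +31 → Jan 1, 2084 (132 left).
Jan has 31 days: +31 → Feb 1, 2084 (101 left).
Feb has 29 days: +29 → Mar 1, 2084 (72 left).
Mar has 31 days: +31 → Apr 1, 2084 (41 left).
Apr has 30 days: +30 → May 1, 2084 (11 left).
+11 → May 12, 2084.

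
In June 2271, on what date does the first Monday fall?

June 5, 2271

June 1, 2271 is a Thursday.
The first Monday is therefore June 5 (4 days later).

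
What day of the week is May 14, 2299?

Doomsday rule: the anchor day for the 2200s is Friday. For year 99: 99÷12 = 8 r 3, and 3÷4 = 0, so 8+3+0 = 11.
Friday + 11 ≡ Tuesday — that's 2299's doomsday.
In May the doomsday date is May 9.
May 14 is 5 days after May 9; 5 mod 7 = 5, so Tuesday + 5 = Sunday.

Sunday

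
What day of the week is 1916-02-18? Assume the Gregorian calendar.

Doomsday rule: the anchor day for the 1900s is Wednesday. For year 16: 16÷12 = 1 r 4, and 4÷4 = 1, so 1+4+1 = 6.
Wednesday + 6 ≡ Tuesday — that's 1916's doomsday.
In February the doomsday date is Feb 29 (1916 is a leap year (divisible by 4)).
Feb 18 is 11 days before Feb 29; 11 mod 7 = 4, so Tuesday − 4 = Friday.

Friday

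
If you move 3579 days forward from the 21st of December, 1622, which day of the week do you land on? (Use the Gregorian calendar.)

First find the weekday of Dec 21, 1622. Doomsday rule: the anchor day for the 1600s is Tuesday. For year 22: 22÷12 = 1 r 10, and 10÷4 = 2, so 1+10+2 = 13.
Tuesday + 13 ≡ Monday — that's 1622's doomsday.
In December the doomsday date is Dec 12.
Dec 21 is 9 days after Dec 12; 9 mod 7 = 2, so Monday + 2 = Wednesday.
3579 mod 7 = 2, so 3579 days after a Wednesday is Wednesday + 2 = Friday.

Friday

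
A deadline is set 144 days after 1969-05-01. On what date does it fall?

September 22, 1969

May has 31 days: +31 → Jun 1, 1969 (113 left).
Jun has 30 days: +30 → Jul 1, 1969 (83 left).
Jul has 31 days: +31 → Aug 1, 1969 (52 left).
Aug has 31 days: +31 → Sep 1, 1969 (21 left).
+21 → Sep 22, 1969.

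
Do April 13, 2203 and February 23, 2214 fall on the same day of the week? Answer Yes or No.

Yes

From Apr 13, 2203 to Feb 23, 2214 is 3969 days.
3969 mod 7 = 0, so they are the same weekday.
(Apr 13, 2203 is a Wednesday; Feb 23, 2214 is a Wednesday.)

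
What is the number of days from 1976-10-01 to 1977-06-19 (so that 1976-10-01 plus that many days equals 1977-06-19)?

261

Oct 1, 1976 → Nov 1, 1976: 31 days (October has 31).
Nov 1, 1976 → Dec 1, 1976: 30 days (November has 30).
Dec 1, 1976 → Jan 1, 1977: 31 days (December has 31).
Jan 1, 1977 → Feb 1, 1977: 31 days (January has 31).
Feb 1, 1977 → Mar 1, 1977: 28 days (February has 28).
Mar 1, 1977 → Apr 1, 1977: 31 days (March has 31).
Apr 1, 1977 → May 1, 1977: 30 days (April has 30).
May 1, 1977 → Jun 1, 1977: 31 days (May has 31).
Jun 1, 1977 → Jun 19, 1977: 18 days.
Total: 261 days.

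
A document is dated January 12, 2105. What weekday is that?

Monday

Doomsday rule: the anchor day for the 2100s is Sunday. For year 05: 5÷12 = 0 r 5, and 5÷4 = 1, so 0+5+1 = 6.
Sunday + 6 ≡ Saturday — that's 2105's doomsday.
In January the doomsday date is Jan 3 (2105 is not a leap year).
Jan 12 is 9 days after Jan 3; 9 mod 7 = 2, so Saturday + 2 = Monday.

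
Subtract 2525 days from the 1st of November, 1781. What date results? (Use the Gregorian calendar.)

−365 (one year) → Nov 1, 1780 (2160 left).
−366 (one year; includes Feb 29, 1780) → Nov 1, 1779 (1794 left).
−365 (one year) → Nov 1, 1778 (1429 left).
−365 (one year) → Nov 1, 1777 (1064 left).
−365 (one year) → Nov 1, 1776 (699 left).
−366 (one year; includes Feb 29, 1776) → Nov 1, 1775 (333 left).
−1 → Oct 31, 1775 (end of Oct, 31 days; 332 left).
−31 → Sep 30, 1775 (end of Sep, 30 days; 301 left).
−30 → Aug 31, 1775 (end of Aug, 31 days; 271 left).
−31 → Jul 31, 1775 (end of Jul, 31 days; 240 left).
−31 → Jun 30, 1775 (end of Jun, 30 days; 209 left).
−30 → May 31, 1775 (end of May, 31 days; 179 left).
−31 → Apr 30, 1775 (end of Apr, 30 days; 148 left).
−30 → Mar 31, 1775 (end of Mar, 31 days; 118 left).
−31 → Feb 28, 1775 (end of Feb, 28 days; 87 left).
−28 → Jan 31, 1775 (end of Jan, 31 days; 59 left).
−31 → Dec 31, 1774 (end of Dec, 31 days; 28 left).
−28 → Dec 3, 1774.

December 3, 1774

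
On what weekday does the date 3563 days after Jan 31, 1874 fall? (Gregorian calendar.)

Saturday

First find the weekday of Jan 31, 1874. Doomsday rule: the anchor day for the 1800s is Friday. For year 74: 74÷12 = 6 r 2, and 2÷4 = 0, so 6+2+0 = 8.
Friday + 8 ≡ Saturday — that's 1874's doomsday.
In January the doomsday date is Jan 3 (1874 is not a leap year).
Jan 31 is 28 days after Jan 3; 28 mod 7 = 0, so Saturday + 0 = Saturday.
3563 mod 7 = 0, so 3563 days after a Saturday is Saturday + 0 = Saturday.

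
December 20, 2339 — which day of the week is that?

Doomsday rule: the anchor day for the 2300s is Wednesday. For year 39: 39÷12 = 3 r 3, and 3÷4 = 0, so 3+3+0 = 6.
Wednesday + 6 ≡ Tuesday — that's 2339's doomsday.
In December the doomsday date is Dec 12.
Dec 20 is 8 days after Dec 12; 8 mod 7 = 1, so Tuesday + 1 = Wednesday.

Wednesday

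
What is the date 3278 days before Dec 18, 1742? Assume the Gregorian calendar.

−365 (one year) → Dec 18, 1741 (2913 left).
−365 (one year) → Dec 18, 1740 (2548 left).
−366 (one year; includes Feb 29, 1740) → Dec 18, 1739 (2182 left).
−365 (one year) → Dec 18, 1738 (1817 left).
−365 (one year) → Dec 18, 1737 (1452 left).
−365 (one year) → Dec 18, 1736 (1087 left).
−366 (one year; includes Feb 29, 1736) → Dec 18, 1735 (721 left).
−365 (one year) → Dec 18, 1734 (356 left).
−18 → Nov 30, 1734 (end of Nov, 30 days; 338 left).
−30 → Oct 31, 1734 (end of Oct, 31 days; 308 left).
−31 → Sep 30, 1734 (end of Sep, 30 days; 277 left).
−30 → Aug 31, 1734 (end of Aug, 31 days; 247 left).
−31 → Jul 31, 1734 (end of Jul, 31 days; 216 left).
−31 → Jun 30, 1734 (end of Jun, 30 days; 185 left).
−30 → May 31, 1734 (end of May, 31 days; 155 left).
−31 → Apr 30, 1734 (end of Apr, 30 days; 124 left).
−30 → Mar 31, 1734 (end of Mar, 31 days; 94 left).
−31 → Feb 28, 1734 (end of Feb, 28 days; 63 left).
−28 → Jan 31, 1734 (end of Jan, 31 days; 35 left).
−31 → Dec 31, 1733 (end of Dec, 31 days; 4 left).
−4 → Dec 27, 1733.

December 27, 1733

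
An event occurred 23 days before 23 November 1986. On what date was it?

October 31, 1986

−23 → Oct 31, 1986 (end of Oct, 31 days; 0 left).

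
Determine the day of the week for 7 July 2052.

Sunday

Doomsday rule: the anchor day for the 2000s is Tuesday. For year 52: 52÷12 = 4 r 4, and 4÷4 = 1, so 4+4+1 = 9.
Tuesday + 9 ≡ Thursday — that's 2052's doomsday.
In July the doomsday date is Jul 11.
Jul 7 is 4 days before Jul 11; 4 mod 7 = 4, so Thursday − 4 = Sunday.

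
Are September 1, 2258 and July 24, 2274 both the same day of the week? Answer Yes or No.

No

From Sep 1, 2258 to Jul 24, 2274 is 5805 days.
5805 mod 7 = 2, so they are different weekdays.
(Sep 1, 2258 is a Wednesday; Jul 24, 2274 is a Friday.)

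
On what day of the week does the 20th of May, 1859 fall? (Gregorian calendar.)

Friday

January 1, 1859 is a Saturday.
Jan 1, 1859 → Feb 1, 1859: 31 days (January has 31).
Feb 1, 1859 → Mar 1, 1859: 28 days (February has 28).
Mar 1, 1859 → Apr 1, 1859: 31 days (March has 31).
Apr 1, 1859 → May 1, 1859: 30 days (April has 30).
May 1, 1859 → May 20, 1859: 19 days.
Total: 139 days.
139 mod 7 = 6, so Saturday + 6 = Friday.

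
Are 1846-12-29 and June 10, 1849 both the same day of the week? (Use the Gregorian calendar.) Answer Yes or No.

From Dec 29, 1846 to Jun 10, 1849 is 894 days.
894 mod 7 = 5, so they are different weekdays.
(Dec 29, 1846 is a Tuesday; Jun 10, 1849 is a Sunday.)

No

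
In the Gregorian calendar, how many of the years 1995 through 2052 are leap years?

Multiples of 4 in [1995,2052]: 15.
Of those, multiples of 100: 1 (not leap unless ÷400).
Multiples of 400: 1.
Leap years = 15 − 1 + 1 = 15.

15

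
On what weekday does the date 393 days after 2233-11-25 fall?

Tuesday

Nov 25, 2233 is a Monday.
393 mod 7 = 1, so 393 days after a Monday is Monday + 1 = Tuesday.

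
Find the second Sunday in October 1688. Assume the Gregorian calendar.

October 10, 1688

October 1, 1688 is a Friday.
The first Sunday is therefore October 3 (2 days later).
The second Sunday is 3 + 1×7 = October 10.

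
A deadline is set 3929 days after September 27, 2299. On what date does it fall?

+365 (one year) → Sep 27, 2300 (3564 left).
+365 (one year) → Sep 27, 2301 (3199 left).
+365 (one year) → Sep 27, 2302 (2834 left).
+365 (one year) → Sep 27, 2303 (2469 left).
+366 (one year; includes Feb 29, 2304) → Sep 27, 2304 (2103 left).
+365 (one year) → Sep 27, 2305 (1738 left).
+365 (one year) → Sep 27, 2306 (1373 left).
+365 (one year) → Sep 27, 2307 (1008 left).
+366 (one year; includes Feb 29, 2308) → Sep 27, 2308 (642 left).
+365 (one year) → Sep 27, 2309 (277 left).
Sep has 30 days: +4 → Oct 1, 2309 (273 left).
Oct has 31 days: +31 → Nov 1, 2309 (242 left).
Nov has 30 days: +30 → Dec 1, 2309 (212 left).
Dec has 31 days: +31 → Jan 1, 2310 (181 left).
Jan has 31 days: +31 → Feb 1, 2310 (150 left).
Feb has 28 days: +28 → Mar 1, 2310 (122 left).
Mar has 31 days: +31 → Apr 1, 2310 (91 left).
Apr has 30 days: +30 → May 1, 2310 (61 left).
May has 31 days: +31 → Jun 1, 2310 (30 left).
Jun has 30 days: +30 → Jul 1, 2310 (0 left).

July 1, 2310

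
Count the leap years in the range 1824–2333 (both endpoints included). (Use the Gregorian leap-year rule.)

Multiples of 4 in [1824,2333]: 128.
Of those, multiples of 100: 5 (not leap unless ÷400).
Multiples of 400: 1.
Leap years = 128 − 5 + 1 = 124.

124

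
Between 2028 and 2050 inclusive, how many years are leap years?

Multiples of 4 in [2028,2050]: 6.
Of those, multiples of 100: 0 (not leap unless ÷400).
Multiples of 400: 0.
Leap years = 6 − 0 + 0 = 6.

6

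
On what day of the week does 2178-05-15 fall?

Friday

Doomsday rule: the anchor day for the 2100s is Sunday. For year 78: 78÷12 = 6 r 6, and 6÷4 = 1, so 6+6+1 = 13.
Sunday + 13 ≡ Saturday — that's 2178's doomsday.
In May the doomsday date is May 9.
May 15 is 6 days after May 9; 6 mod 7 = 6, so Saturday + 6 = Friday.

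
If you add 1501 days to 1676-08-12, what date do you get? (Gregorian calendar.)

+365 (one year) → Aug 12, 1677 (1136 left).
+365 (one year) → Aug 12, 1678 (771 left).
+365 (one year) → Aug 12, 1679 (406 left).
+366 (one year; includes Feb 29, 1680) → Aug 12, 1680 (40 left).
Aug has 31 days: +20 → Sep 1, 1680 (20 left).
+20 → Sep 21, 1680.

September 21, 1680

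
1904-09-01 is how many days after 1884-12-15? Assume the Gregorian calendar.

Dec 15, 1884 → Dec 15, 1885: 365 days.
Dec 15, 1885 → Dec 15, 1886: 365 days.
Dec 15, 1886 → Dec 15, 1887: 365 days.
Dec 15, 1887 → Dec 15, 1888: 366 days (Feb 29, 1888 is in that span).
Dec 15, 1888 → Dec 15, 1889: 365 days.
Dec 15, 1889 → Dec 15, 1890: 365 days.
Dec 15, 1890 → Dec 15, 1891: 365 days.
Dec 15, 1891 → Dec 15, 1892: 366 days (Feb 29, 1892 is in that span).
Dec 15, 1892 → Dec 15, 1893: 365 days.
Dec 15, 1893 → Dec 15, 1894: 365 days.
Dec 15, 1894 → Dec 15, 1895: 365 days.
Dec 15, 1895 → Dec 15, 1896: 366 days (Feb 29, 1896 is in that span).
Dec 15, 1896 → Dec 15, 1897: 365 days.
Dec 15, 1897 → Dec 15, 1898: 365 days.
Dec 15, 1898 → Dec 15, 1899: 365 days.
Dec 15, 1899 → Dec 15, 1900: 365 days.
Dec 15, 1900 → Dec 15, 1901: 365 days.
Dec 15, 1901 → Dec 15, 1902: 365 days.
Dec 15, 1902 → Dec 15, 1903: 365 days.
Dec 15, 1903 → Jan 15, 1904: 31 days (December has 31).
Jan 15, 1904 → Feb 15, 1904: 31 days (January has 31).
Feb 15, 1904 → Mar 15, 1904: 29 days (February has 29).
Mar 15, 1904 → Apr 15, 1904: 31 days (March has 31).
Apr 15, 1904 → May 15, 1904: 30 days (April has 30).
May 15, 1904 → Jun 15, 1904: 31 days (May has 31).
Jun 15, 1904 → Jul 15, 1904: 30 days (June has 30).
Jul 15, 1904 → Aug 15, 1904: 31 days (July has 31).
Aug 15, 1904 → Sep 1, 1904: 17 days.
Total: 7199 days.

7199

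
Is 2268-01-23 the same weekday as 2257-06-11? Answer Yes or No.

From Jun 11, 2257 to Jan 23, 2268 is 3878 days.
3878 mod 7 = 0, so they are the same weekday.
(Jun 11, 2257 is a Thursday; Jan 23, 2268 is a Thursday.)

Yes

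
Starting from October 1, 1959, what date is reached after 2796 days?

May 28, 1967

+366 (one year; includes Feb 29, 1960) → Oct 1, 1960 (2430 left).
+365 (one year) → Oct 1, 1961 (2065 left).
+365 (one year) → Oct 1, 1962 (1700 left).
+365 (one year) → Oct 1, 1963 (1335 left).
+366 (one year; includes Feb 29, 1964) → Oct 1, 1964 (969 left).
+365 (one year) → Oct 1, 1965 (604 left).
+365 (one year) → Oct 1, 1966 (239 left).
Oct has 31 days: +31 → Nov 1, 1966 (208 left).
Nov has 30 days: +30 → Dec 1, 1966 (178 left).
Dec has 31 days: +31 → Jan 1, 1967 (147 left).
Jan has 31 days: +31 → Feb 1, 1967 (116 left).
Feb has 28 days: +28 → Mar 1, 1967 (88 left).
Mar has 31 days: +31 → Apr 1, 1967 (57 left).
Apr has 30 days: +30 → May 1, 1967 (27 left).
+27 → May 28, 1967.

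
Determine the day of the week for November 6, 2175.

Doomsday rule: the anchor day for the 2100s is Sunday. For year 75: 75÷12 = 6 r 3, and 3÷4 = 0, so 6+3+0 = 9.
Sunday + 9 ≡ Tuesday — that's 2175's doomsday.
In November the doomsday date is Nov 7.
Nov 6 is 1 day before Nov 7; 1 mod 7 = 1, so Tuesday − 1 = Monday.

Monday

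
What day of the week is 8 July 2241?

Thursday

Doomsday rule: the anchor day for the 2200s is Friday. For year 41: 41÷12 = 3 r 5, and 5÷4 = 1, so 3+5+1 = 9.
Friday + 9 ≡ Sunday — that's 2241's doomsday.
In July the doomsday date is Jul 11.
Jul 8 is 3 days before Jul 11; 3 mod 7 = 3, so Sunday − 3 = Thursday.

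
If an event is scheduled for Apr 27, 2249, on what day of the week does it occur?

Friday

Doomsday rule: the anchor day for the 2200s is Friday. For year 49: 49÷12 = 4 r 1, and 1÷4 = 0, so 4+1+0 = 5.
Friday + 5 ≡ Wednesday — that's 2249's doomsday.
In April the doomsday date is Apr 4.
Apr 27 is 23 days after Apr 4; 23 mod 7 = 2, so Wednesday + 2 = Friday.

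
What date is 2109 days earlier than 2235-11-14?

February 4, 2230

−365 (one year) → Nov 14, 2234 (1744 left).
−365 (one year) → Nov 14, 2233 (1379 left).
−365 (one year) → Nov 14, 2232 (1014 left).
−366 (one year; includes Feb 29, 2232) → Nov 14, 2231 (648 left).
−365 (one year) → Nov 14, 2230 (283 left).
−14 → Oct 31, 2230 (end of Oct, 31 days; 269 left).
−31 → Sep 30, 2230 (end of Sep, 30 days; 238 left).
−30 → Aug 31, 2230 (end of Aug, 31 days; 208 left).
−31 → Jul 31, 2230 (end of Jul, 31 days; 177 left).
−31 → Jun 30, 2230 (end of Jun, 30 days; 146 left).
−30 → May 31, 2230 (end of May, 31 days; 116 left).
−31 → Apr 30, 2230 (end of Apr, 30 days; 85 left).
−30 → Mar 31, 2230 (end of Mar, 31 days; 55 left).
−31 → Feb 28, 2230 (end of Feb, 28 days; 24 left).
−24 → Feb 4, 2230.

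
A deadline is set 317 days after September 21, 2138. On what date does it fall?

Sep has 30 days: +10 → Oct 1, 2138 (307 left).
Oct has 31 days: +31 → Nov 1, 2138 (276 left).
Nov has 30 days: +30 → Dec 1, 2138 (246 left).
Dec has 31 days: +31 → Jan 1, 2139 (215 left).
Jan has 31 days: +31 → Feb 1, 2139 (184 left).
Feb has 28 days: +28 → Mar 1, 2139 (156 left).
Mar has 31 days: +31 → Apr 1, 2139 (125 left).
Apr has 30 days: +30 → May 1, 2139 (95 left).
May has 31 days: +31 → Jun 1, 2139 (64 left).
Jun has 30 days: +30 → Jul 1, 2139 (34 left).
Jul has 31 days: +31 → Aug 1, 2139 (3 left).
+3 → Aug 4, 2139.

August 4, 2139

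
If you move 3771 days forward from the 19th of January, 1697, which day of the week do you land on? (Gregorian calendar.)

First find the weekday of Jan 19, 1697. Doomsday rule: the anchor day for the 1600s is Tuesday. For year 97: 97÷12 = 8 r 1, and 1÷4 = 0, so 8+1+0 = 9.
Tuesday + 9 ≡ Thursday — that's 1697's doomsday.
In January the doomsday date is Jan 3 (1697 is not a leap year).
Jan 19 is 16 days after Jan 3; 16 mod 7 = 2, so Thursday + 2 = Saturday.
3771 mod 7 = 5, so 3771 days after a Saturday is Saturday + 5 = Thursday.

Thursday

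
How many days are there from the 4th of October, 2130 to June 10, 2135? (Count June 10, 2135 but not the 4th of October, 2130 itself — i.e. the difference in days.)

Oct 4, 2130 → Oct 4, 2131: 365 days.
Oct 4, 2131 → Oct 4, 2132: 366 days (Feb 29, 2132 is in that span).
Oct 4, 2132 → Oct 4, 2133: 365 days.
Oct 4, 2133 → Oct 4, 2134: 365 days.
Oct 4, 2134 → Nov 4, 2134: 31 days (October has 31).
Nov 4, 2134 → Dec 4, 2134: 30 days (November has 30).
Dec 4, 2134 → Jan 4, 2135: 31 days (December has 31).
Jan 4, 2135 → Feb 4, 2135: 31 days (January has 31).
Feb 4, 2135 → Mar 4, 2135: 28 days (February has 28).
Mar 4, 2135 → Apr 4, 2135: 31 days (March has 31).
Apr 4, 2135 → May 4, 2135: 30 days (April has 30).
May 4, 2135 → Jun 4, 2135: 31 days (May has 31).
Jun 4, 2135 → Jun 10, 2135: 6 days.
Total: 1710 days.

1710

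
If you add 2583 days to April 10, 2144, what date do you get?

May 7, 2151

+365 (one year) → Apr 10, 2145 (2218 left).
+365 (one year) → Apr 10, 2146 (1853 left).
+365 (one year) → Apr 10, 2147 (1488 left).
+366 (one year; includes Feb 29, 2148) → Apr 10, 2148 (1122 left).
+365 (one year) → Apr 10, 2149 (757 left).
+365 (one year) → Apr 10, 2150 (392 left).
Apr has 30 days: +21 → May 1, 2150 (371 left).
May has 31 days: +31 → Jun 1, 2150 (340 left).
Jun has 30 days: +30 → Jul 1, 2150 (310 left).
Jul has 31 days: +31 → Aug 1, 2150 (279 left).
Aug has 31 days: +31 → Sep 1, 2150 (248 left).
Sep has 30 days: +30 → Oct 1, 2150 (218 left).
Oct has 31 days: +31 → Nov 1, 2150 (187 left).
Nov has 30 days: +30 → Dec 1, 2150 (157 left).
Dec has 31 days: +31 → Jan 1, 2151 (126 left).
Jan has 31 days: +31 → Feb 1, 2151 (95 left).
Feb has 28 days: +28 → Mar 1, 2151 (67 left).
Mar has 31 days: +31 → Apr 1, 2151 (36 left).
Apr has 30 days: +30 → May 1, 2151 (6 left).
+6 → May 7, 2151.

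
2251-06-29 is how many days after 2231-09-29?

7213

Sep 29, 2231 → Sep 29, 2232: 366 days (Feb 29, 2232 is in that span).
Sep 29, 2232 → Sep 29, 2233: 365 days.
Sep 29, 2233 → Sep 29, 2234: 365 days.
Sep 29, 2234 → Sep 29, 2235: 365 days.
Sep 29, 2235 → Sep 29, 2236: 366 days (Feb 29, 2236 is in that span).
Sep 29, 2236 → Sep 29, 2237: 365 days.
Sep 29, 2237 → Sep 29, 2238: 365 days.
Sep 29, 2238 → Sep 29, 2239: 365 days.
Sep 29, 2239 → Sep 29, 2240: 366 days (Feb 29, 2240 is in that span).
Sep 29, 2240 → Sep 29, 2241: 365 days.
Sep 29, 2241 → Sep 29, 2242: 365 days.
Sep 29, 2242 → Sep 29, 2243: 365 days.
Sep 29, 2243 → Sep 29, 2244: 366 days (Feb 29, 2244 is in that span).
Sep 29, 2244 → Sep 29, 2245: 365 days.
Sep 29, 2245 → Sep 29, 2246: 365 days.
Sep 29, 2246 → Sep 29, 2247: 365 days.
Sep 29, 2247 → Sep 29, 2248: 366 days (Feb 29, 2248 is in that span).
Sep 29, 2248 → Sep 29, 2249: 365 days.
Sep 29, 2249 → Sep 29, 2250: 365 days.
Sep 29, 2250 → Oct 29, 2250: 30 days (September has 30).
Oct 29, 2250 → Nov 29, 2250: 31 days (October has 31).
Nov 29, 2250 → Dec 29, 2250: 30 days (November has 30).
Dec 29, 2250 → Jan 29, 2251: 31 days (December has 31).
Jan 29, 2251 → Feb 28, 2251: 30 days (January has 31).
Feb 28, 2251 → Mar 28, 2251: 28 days (February has 28).
Mar 28, 2251 → Apr 28, 2251: 31 days (March has 31).
Apr 28, 2251 → May 28, 2251: 30 days (April has 30).
May 28, 2251 → Jun 28, 2251: 31 days (May has 31).
Jun 28, 2251 → Jun 29, 2251: 1 days.
Total: 7213 days.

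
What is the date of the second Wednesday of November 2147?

November 1, 2147 is a Wednesday.
The first Wednesday is therefore November 1 (same day).
The second Wednesday is 1 + 1×7 = November 8.

November 8, 2147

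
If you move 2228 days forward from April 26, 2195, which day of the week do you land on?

First find the weekday of Apr 26, 2195. Doomsday rule: the anchor day for the 2100s is Sunday. For year 95: 95÷12 = 7 r 11, and 11÷4 = 2, so 7+11+2 = 20.
Sunday + 20 ≡ Saturday — that's 2195's doomsday.
In April the doomsday date is Apr 4.
Apr 26 is 22 days after Apr 4; 22 mod 7 = 1, so Saturday + 1 = Sunday.
2228 mod 7 = 2, so 2228 days after a Sunday is Sunday + 2 = Tuesday.

Tuesday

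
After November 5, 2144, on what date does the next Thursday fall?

Nov 5, 2144 is a Thursday.
From Thursday to the next Thursday is 7 days.
Nov 5, 2144 + 7 = Nov 12, 2144.

November 12, 2144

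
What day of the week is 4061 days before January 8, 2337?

Thursday

First find the weekday of Jan 8, 2337. Doomsday rule: the anchor day for the 2300s is Wednesday. For year 37: 37÷12 = 3 r 1, and 1÷4 = 0, so 3+1+0 = 4.
Wednesday + 4 ≡ Sunday — that's 2337's doomsday.
In January the doomsday date is Jan 3 (2337 is not a leap year).
Jan 8 is 5 days after Jan 3; 5 mod 7 = 5, so Sunday + 5 = Friday.
4061 mod 7 = 1, so 4061 days before a Friday is Friday − 1 = Thursday.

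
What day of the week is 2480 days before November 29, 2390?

First find the weekday of Nov 29, 2390. Doomsday rule: the anchor day for the 2300s is Wednesday. For year 90: 90÷12 = 7 r 6, and 6÷4 = 1, so 7+6+1 = 14.
Wednesday + 14 ≡ Wednesday — that's 2390's doomsday.
In November the doomsday date is Nov 7.
Nov 29 is 22 days after Nov 7; 22 mod 7 = 1, so Wednesday + 1 = Thursday.
2480 mod 7 = 2, so 2480 days before a Thursday is Thursday − 2 = Tuesday.

Tuesday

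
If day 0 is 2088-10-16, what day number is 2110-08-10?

7967

Oct 16, 2088 → Oct 16, 2089: 365 days.
Oct 16, 2089 → Oct 16, 2090: 365 days.
Oct 16, 2090 → Oct 16, 2091: 365 days.
Oct 16, 2091 → Oct 16, 2092: 366 days (Feb 29, 2092 is in that span).
Oct 16, 2092 → Oct 16, 2093: 365 days.
Oct 16, 2093 → Oct 16, 2094: 365 days.
Oct 16, 2094 → Oct 16, 2095: 365 days.
Oct 16, 2095 → Oct 16, 2096: 366 days (Feb 29, 2096 is in that span).
Oct 16, 2096 → Oct 16, 2097: 365 days.
Oct 16, 2097 → Oct 16, 2098: 365 days.
Oct 16, 2098 → Oct 16, 2099: 365 days.
Oct 16, 2099 → Oct 16, 2100: 365 days.
Oct 16, 2100 → Oct 16, 2101: 365 days.
Oct 16, 2101 → Oct 16, 2102: 365 days.
Oct 16, 2102 → Oct 16, 2103: 365 days.
Oct 16, 2103 → Oct 16, 2104: 366 days (Feb 29, 2104 is in that span).
Oct 16, 2104 → Oct 16, 2105: 365 days.
Oct 16, 2105 → Oct 16, 2106: 365 days.
Oct 16, 2106 → Oct 16, 2107: 365 days.
Oct 16, 2107 → Oct 16, 2108: 366 days (Feb 29, 2108 is in that span).
Oct 16, 2108 → Oct 16, 2109: 365 days.
Oct 16, 2109 → Nov 16, 2109: 31 days (October has 31).
Nov 16, 2109 → Dec 16, 2109: 30 days (November has 30).
Dec 16, 2109 → Jan 16, 2110: 31 days (December has 31).
Jan 16, 2110 → Feb 16, 2110: 31 days (January has 31).
Feb 16, 2110 → Mar 16, 2110: 28 days (February has 28).
Mar 16, 2110 → Apr 16, 2110: 31 days (March has 31).
Apr 16, 2110 → May 16, 2110: 30 days (April has 30).
May 16, 2110 → Jun 16, 2110: 31 days (May has 31).
Jun 16, 2110 → Jul 16, 2110: 30 days (June has 30).
Jul 16, 2110 → Aug 10, 2110: 25 days.
Total: 7967 days.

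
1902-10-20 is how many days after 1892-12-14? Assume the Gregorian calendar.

3596

Dec 14, 1892 → Dec 14, 1893: 365 days.
Dec 14, 1893 → Dec 14, 1894: 365 days.
Dec 14, 1894 → Dec 14, 1895: 365 days.
Dec 14, 1895 → Dec 14, 1896: 366 days (Feb 29, 1896 is in that span).
Dec 14, 1896 → Dec 14, 1897: 365 days.
Dec 14, 1897 → Dec 14, 1898: 365 days.
Dec 14, 1898 → Dec 14, 1899: 365 days.
Dec 14, 1899 → Dec 14, 1900: 365 days.
Dec 14, 1900 → Dec 14, 1901: 365 days.
Dec 14, 1901 → Jan 14, 1902: 31 days (December has 31).
Jan 14, 1902 → Feb 14, 1902: 31 days (January has 31).
Feb 14, 1902 → Mar 14, 1902: 28 days (February has 28).
Mar 14, 1902 → Apr 14, 1902: 31 days (March has 31).
Apr 14, 1902 → May 14, 1902: 30 days (April has 30).
May 14, 1902 → Jun 14, 1902: 31 days (May has 31).
Jun 14, 1902 → Jul 14, 1902: 30 days (June has 30).
Jul 14, 1902 → Aug 14, 1902: 31 days (July has 31).
Aug 14, 1902 → Sep 14, 1902: 31 days (August has 31).
Sep 14, 1902 → Oct 14, 1902: 30 days (September has 30).
Oct 14, 1902 → Oct 20, 1902: 6 days.
Total: 3596 days.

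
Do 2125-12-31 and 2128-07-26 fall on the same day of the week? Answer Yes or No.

From Dec 31, 2125 to Jul 26, 2128 is 938 days.
938 mod 7 = 0, so they are the same weekday.
(Dec 31, 2125 is a Monday; Jul 26, 2128 is a Monday.)

Yes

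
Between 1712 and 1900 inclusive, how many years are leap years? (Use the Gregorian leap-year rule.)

46

Multiples of 4 in [1712,1900]: 48.
Of those, multiples of 100: 2 (not leap unless ÷400).
Multiples of 400: 0.
Leap years = 48 − 2 + 0 = 46.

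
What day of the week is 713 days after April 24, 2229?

Thursday

Apr 24, 2229 is a Friday.
713 mod 7 = 6, so 713 days after a Friday is Friday + 6 = Thursday.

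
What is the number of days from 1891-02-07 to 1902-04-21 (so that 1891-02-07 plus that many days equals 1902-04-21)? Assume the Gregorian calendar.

Feb 7, 1891 → Feb 7, 1892: 365 days.
Feb 7, 1892 → Feb 7, 1893: 366 days (Feb 29, 1892 is in that span).
Feb 7, 1893 → Feb 7, 1894: 365 days.
Feb 7, 1894 → Feb 7, 1895: 365 days.
Feb 7, 1895 → Feb 7, 1896: 365 days.
Feb 7, 1896 → Feb 7, 1897: 366 days (Feb 29, 1896 is in that span).
Feb 7, 1897 → Feb 7, 1898: 365 days.
Feb 7, 1898 → Feb 7, 1899: 365 days.
Feb 7, 1899 → Feb 7, 1900: 365 days.
Feb 7, 1900 → Feb 7, 1901: 365 days.
Feb 7, 1901 → Feb 7, 1902: 365 days.
Feb 7, 1902 → Mar 7, 1902: 28 days (February has 28).
Mar 7, 1902 → Apr 7, 1902: 31 days (March has 31).
Apr 7, 1902 → Apr 21, 1902: 14 days.
Total: 4090 days.

4090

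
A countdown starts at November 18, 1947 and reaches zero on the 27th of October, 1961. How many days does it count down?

Nov 18, 1947 → Nov 18, 1948: 366 days (Feb 29, 1948 is in that span).
Nov 18, 1948 → Nov 18, 1949: 365 days.
Nov 18, 1949 → Nov 18, 1950: 365 days.
Nov 18, 1950 → Nov 18, 1951: 365 days.
Nov 18, 1951 → Nov 18, 1952: 366 days (Feb 29, 1952 is in that span).
Nov 18, 1952 → Nov 18, 1953: 365 days.
Nov 18, 1953 → Nov 18, 1954: 365 days.
Nov 18, 1954 → Nov 18, 1955: 365 days.
Nov 18, 1955 → Nov 18, 1956: 366 days (Feb 29, 1956 is in that span).
Nov 18, 1956 → Nov 18, 1957: 365 days.
Nov 18, 1957 → Nov 18, 1958: 365 days.
Nov 18, 1958 → Nov 18, 1959: 365 days.
Nov 18, 1959 → Nov 18, 1960: 366 days (Feb 29, 1960 is in that span).
Nov 18, 1960 → Dec 18, 1960: 30 days (November has 30).
Dec 18, 1960 → Jan 18, 1961: 31 days (December has 31).
Jan 18, 1961 → Feb 18, 1961: 31 days (January has 31).
Feb 18, 1961 → Mar 18, 1961: 28 days (February has 28).
Mar 18, 1961 → Apr 18, 1961: 31 days (March has 31).
Apr 18, 1961 → May 18, 1961: 30 days (April has 30).
May 18, 1961 → Jun 18, 1961: 31 days (May has 31).
Jun 18, 1961 → Jul 18, 1961: 30 days (June has 30).
Jul 18, 1961 → Aug 18, 1961: 31 days (July has 31).
Aug 18, 1961 → Sep 18, 1961: 31 days (August has 31).
Sep 18, 1961 → Oct 18, 1961: 30 days (September has 30).
Oct 18, 1961 → Oct 27, 1961: 9 days.
Total: 5092 days.

5092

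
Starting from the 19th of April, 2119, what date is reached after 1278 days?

October 18, 2122

+366 (one year; includes Feb 29, 2120) → Apr 19, 2120 (912 left).
+365 (one year) → Apr 19, 2121 (547 left).
+365 (one year) → Apr 19, 2122 (182 left).
Apr has 30 days: +12 → May 1, 2122 (170 left).
May has 31 days: +31 → Jun 1, 2122 (139 left).
Jun has 30 days: +30 → Jul 1, 2122 (109 left).
Jul has 31 days: +31 → Aug 1, 2122 (78 left).
Aug has 31 days: +31 → Sep 1, 2122 (47 left).
Sep has 30 days: +30 → Oct 1, 2122 (17 left).
+17 → Oct 18, 2122.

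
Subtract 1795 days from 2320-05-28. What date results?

−366 (one year; includes Feb 29, 2320) → May 28, 2319 (1429 left).
−365 (one year) → May 28, 2318 (1064 left).
−365 (one year) → May 28, 2317 (699 left).
−365 (one year) → May 28, 2316 (334 left).
−28 → Apr 30, 2316 (end of Apr, 30 days; 306 left).
−30 → Mar 31, 2316 (end of Mar, 31 days; 276 left).
−31 → Feb 29, 2316 (end of Feb, 29 days; 245 left).
−29 → Jan 31, 2316 (end of Jan, 31 days; 216 left).
−31 → Dec 31, 2315 (end of Dec, 31 days; 185 left).
−31 → Nov 30, 2315 (end of Nov, 30 days; 154 left).
−30 → Oct 31, 2315 (end of Oct, 31 days; 124 left).
−31 → Sep 30, 2315 (end of Sep, 30 days; 93 left).
−30 → Aug 31, 2315 (end of Aug, 31 days; 63 left).
−31 → Jul 31, 2315 (end of Jul, 31 days; 32 left).
−31 → Jun 30, 2315 (end of Jun, 30 days; 1 left).
−1 → Jun 29, 2315.

June 29, 2315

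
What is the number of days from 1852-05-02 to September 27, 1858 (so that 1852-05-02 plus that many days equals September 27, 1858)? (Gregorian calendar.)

May 2, 1852 → May 2, 1853: 365 days.
May 2, 1853 → May 2, 1854: 365 days.
May 2, 1854 → May 2, 1855: 365 days.
May 2, 1855 → May 2, 1856: 366 days (Feb 29, 1856 is in that span).
May 2, 1856 → May 2, 1857: 365 days.
May 2, 1857 → May 2, 1858: 365 days.
May 2, 1858 → Jun 2, 1858: 31 days (May has 31).
Jun 2, 1858 → Jul 2, 1858: 30 days (June has 30).
Jul 2, 1858 → Aug 2, 1858: 31 days (July has 31).
Aug 2, 1858 → Sep 2, 1858: 31 days (August has 31).
Sep 2, 1858 → Sep 27, 1858: 25 days.
Total: 2339 days.

2339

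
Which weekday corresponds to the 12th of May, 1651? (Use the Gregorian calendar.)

Friday

Doomsday rule: the anchor day for the 1600s is Tuesday. For year 51: 51÷12 = 4 r 3, and 3÷4 = 0, so 4+3+0 = 7.
Tuesday + 7 ≡ Tuesday — that's 1651's doomsday.
In May the doomsday date is May 9.
May 12 is 3 days after May 9; 3 mod 7 = 3, so Tuesday + 3 = Friday.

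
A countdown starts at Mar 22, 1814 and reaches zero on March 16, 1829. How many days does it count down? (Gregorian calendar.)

5473

Mar 22, 1814 → Mar 22, 1815: 365 days.
Mar 22, 1815 → Mar 22, 1816: 366 days (Feb 29, 1816 is in that span).
Mar 22, 1816 → Mar 22, 1817: 365 days.
Mar 22, 1817 → Mar 22, 1818: 365 days.
Mar 22, 1818 → Mar 22, 1819: 365 days.
Mar 22, 1819 → Mar 22, 1820: 366 days (Feb 29, 1820 is in that span).
Mar 22, 1820 → Mar 22, 1821: 365 days.
Mar 22, 1821 → Mar 22, 1822: 365 days.
Mar 22, 1822 → Mar 22, 1823: 365 days.
Mar 22, 1823 → Mar 22, 1824: 366 days (Feb 29, 1824 is in that span).
Mar 22, 1824 → Mar 22, 1825: 365 days.
Mar 22, 1825 → Mar 22, 1826: 365 days.
Mar 22, 1826 → Mar 22, 1827: 365 days.
Mar 22, 1827 → Mar 22, 1828: 366 days (Feb 29, 1828 is in that span).
Mar 22, 1828 → Apr 22, 1828: 31 days (March has 31).
Apr 22, 1828 → May 22, 1828: 30 days (April has 30).
May 22, 1828 → Jun 22, 1828: 31 days (May has 31).
Jun 22, 1828 → Jul 22, 1828: 30 days (June has 30).
Jul 22, 1828 → Aug 22, 1828: 31 days (July has 31).
Aug 22, 1828 → Sep 22, 1828: 31 days (August has 31).
Sep 22, 1828 → Oct 22, 1828: 30 days (September has 30).
Oct 22, 1828 → Nov 22, 1828: 31 days (October has 31).
Nov 22, 1828 → Dec 22, 1828: 30 days (November has 30).
Dec 22, 1828 → Jan 22, 1829: 31 days (December has 31).
Jan 22, 1829 → Feb 22, 1829: 31 days (January has 31).
Feb 22, 1829 → Mar 16, 1829: 22 days.
Total: 5473 days.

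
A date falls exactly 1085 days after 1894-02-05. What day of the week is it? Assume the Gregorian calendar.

Monday

First find the weekday of Feb 5, 1894. Doomsday rule: the anchor day for the 1800s is Friday. For year 94: 94÷12 = 7 r 10, and 10÷4 = 2, so 7+10+2 = 19.
Friday + 19 ≡ Wednesday — that's 1894's doomsday.
In February the doomsday date is Feb 28 (1894 is not a leap year).
Feb 5 is 23 days before Feb 28; 23 mod 7 = 2, so Wednesday − 2 = Monday.
1085 mod 7 = 0, so 1085 days after a Monday is Monday + 0 = Monday.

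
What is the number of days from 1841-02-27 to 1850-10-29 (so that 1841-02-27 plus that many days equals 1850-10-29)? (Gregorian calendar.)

3531

Feb 27, 1841 → Feb 27, 1842: 365 days.
Feb 27, 1842 → Feb 27, 1843: 365 days.
Feb 27, 1843 → Feb 27, 1844: 365 days.
Feb 27, 1844 → Feb 27, 1845: 366 days (Feb 29, 1844 is in that span).
Feb 27, 1845 → Feb 27, 1846: 365 days.
Feb 27, 1846 → Feb 27, 1847: 365 days.
Feb 27, 1847 → Feb 27, 1848: 365 days.
Feb 27, 1848 → Feb 27, 1849: 366 days (Feb 29, 1848 is in that span).
Feb 27, 1849 → Feb 27, 1850: 365 days.
Feb 27, 1850 → Mar 27, 1850: 28 days (February has 28).
Mar 27, 1850 → Apr 27, 1850: 31 days (March has 31).
Apr 27, 1850 → May 27, 1850: 30 days (April has 30).
May 27, 1850 → Jun 27, 1850: 31 days (May has 31).
Jun 27, 1850 → Jul 27, 1850: 30 days (June has 30).
Jul 27, 1850 → Aug 27, 1850: 31 days (July has 31).
Aug 27, 1850 → Sep 27, 1850: 31 days (August has 31).
Sep 27, 1850 → Oct 27, 1850: 30 days (September has 30).
Oct 27, 1850 → Oct 29, 1850: 2 days.
Total: 3531 days.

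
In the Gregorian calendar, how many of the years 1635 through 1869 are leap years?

Multiples of 4 in [1635,1869]: 59.
Of those, multiples of 100: 2 (not leap unless ÷400).
Multiples of 400: 0.
Leap years = 59 − 2 + 0 = 57.

57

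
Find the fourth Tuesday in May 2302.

May 1, 2302 is a Thursday.
The first Tuesday is therefore May 6 (5 days later).
The fourth Tuesday is 6 + 3×7 = May 27.

May 27, 2302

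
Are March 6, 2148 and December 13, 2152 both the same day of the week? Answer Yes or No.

Yes

From Mar 6, 2148 to Dec 13, 2152 is 1743 days.
1743 mod 7 = 0, so they are the same weekday.
(Mar 6, 2148 is a Wednesday; Dec 13, 2152 is a Wednesday.)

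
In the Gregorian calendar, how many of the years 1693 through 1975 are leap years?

67

Multiples of 4 in [1693,1975]: 70.
Of those, multiples of 100: 3 (not leap unless ÷400).
Multiples of 400: 0.
Leap years = 70 − 3 + 0 = 67.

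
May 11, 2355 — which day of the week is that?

Wednesday

Doomsday rule: the anchor day for the 2300s is Wednesday. For year 55: 55÷12 = 4 r 7, and 7÷4 = 1, so 4+7+1 = 12.
Wednesday + 12 ≡ Monday — that's 2355's doomsday.
In May the doomsday date is May 9.
May 11 is 2 days after May 9; 2 mod 7 = 2, so Monday + 2 = Wednesday.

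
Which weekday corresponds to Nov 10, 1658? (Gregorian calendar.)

Doomsday rule: the anchor day for the 1600s is Tuesday. For year 58: 58÷12 = 4 r 10, and 10÷4 = 2, so 4+10+2 = 16.
Tuesday + 16 ≡ Thursday — that's 1658's doomsday.
In November the doomsday date is Nov 7.
Nov 10 is 3 days after Nov 7; 3 mod 7 = 3, so Thursday + 3 = Sunday.

Sunday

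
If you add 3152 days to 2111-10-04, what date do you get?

May 21, 2120

+366 (one year; includes Feb 29, 2112) → Oct 4, 2112 (2786 left).
+365 (one year) → Oct 4, 2113 (2421 left).
+365 (one year) → Oct 4, 2114 (2056 left).
+365 (one year) → Oct 4, 2115 (1691 left).
+366 (one year; includes Feb 29, 2116) → Oct 4, 2116 (1325 left).
+365 (one year) → Oct 4, 2117 (960 left).
+365 (one year) → Oct 4, 2118 (595 left).
+365 (one year) → Oct 4, 2119 (230 left).
Oct has 31 days: +28 → Nov 1, 2119 (202 left).
Nov has 30 days: +30 → Dec 1, 2119 (172 left).
Dec has 31 days: +31 → Jan 1, 2120 (141 left).
Jan has 31 days: +31 → Feb 1, 2120 (110 left).
Feb has 29 days: +29 → Mar 1, 2120 (81 left).
Mar has 31 days: +31 → Apr 1, 2120 (50 left).
Apr has 30 days: +30 → May 1, 2120 (20 left).
+20 → May 21, 2120.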